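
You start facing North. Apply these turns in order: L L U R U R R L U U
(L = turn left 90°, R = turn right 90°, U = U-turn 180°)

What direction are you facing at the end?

Start: North
  L (left (90° counter-clockwise)) -> West
  L (left (90° counter-clockwise)) -> South
  U (U-turn (180°)) -> North
  R (right (90° clockwise)) -> East
  U (U-turn (180°)) -> West
  R (right (90° clockwise)) -> North
  R (right (90° clockwise)) -> East
  L (left (90° counter-clockwise)) -> North
  U (U-turn (180°)) -> South
  U (U-turn (180°)) -> North
Final: North

Answer: Final heading: North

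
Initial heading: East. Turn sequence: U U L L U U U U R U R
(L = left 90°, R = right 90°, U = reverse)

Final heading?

Answer: Final heading: West

Derivation:
Start: East
  U (U-turn (180°)) -> West
  U (U-turn (180°)) -> East
  L (left (90° counter-clockwise)) -> North
  L (left (90° counter-clockwise)) -> West
  U (U-turn (180°)) -> East
  U (U-turn (180°)) -> West
  U (U-turn (180°)) -> East
  U (U-turn (180°)) -> West
  R (right (90° clockwise)) -> North
  U (U-turn (180°)) -> South
  R (right (90° clockwise)) -> West
Final: West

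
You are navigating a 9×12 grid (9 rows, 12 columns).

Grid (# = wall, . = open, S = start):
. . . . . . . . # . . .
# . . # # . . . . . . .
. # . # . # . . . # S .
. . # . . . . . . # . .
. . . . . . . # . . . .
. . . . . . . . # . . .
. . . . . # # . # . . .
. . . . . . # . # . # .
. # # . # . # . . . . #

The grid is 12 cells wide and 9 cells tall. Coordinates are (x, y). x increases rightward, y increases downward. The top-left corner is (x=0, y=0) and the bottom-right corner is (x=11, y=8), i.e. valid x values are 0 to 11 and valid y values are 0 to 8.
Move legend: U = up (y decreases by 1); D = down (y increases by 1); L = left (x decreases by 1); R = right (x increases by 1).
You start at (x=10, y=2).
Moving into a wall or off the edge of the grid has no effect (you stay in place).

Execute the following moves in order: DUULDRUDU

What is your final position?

Start: (x=10, y=2)
  D (down): (x=10, y=2) -> (x=10, y=3)
  U (up): (x=10, y=3) -> (x=10, y=2)
  U (up): (x=10, y=2) -> (x=10, y=1)
  L (left): (x=10, y=1) -> (x=9, y=1)
  D (down): blocked, stay at (x=9, y=1)
  R (right): (x=9, y=1) -> (x=10, y=1)
  U (up): (x=10, y=1) -> (x=10, y=0)
  D (down): (x=10, y=0) -> (x=10, y=1)
  U (up): (x=10, y=1) -> (x=10, y=0)
Final: (x=10, y=0)

Answer: Final position: (x=10, y=0)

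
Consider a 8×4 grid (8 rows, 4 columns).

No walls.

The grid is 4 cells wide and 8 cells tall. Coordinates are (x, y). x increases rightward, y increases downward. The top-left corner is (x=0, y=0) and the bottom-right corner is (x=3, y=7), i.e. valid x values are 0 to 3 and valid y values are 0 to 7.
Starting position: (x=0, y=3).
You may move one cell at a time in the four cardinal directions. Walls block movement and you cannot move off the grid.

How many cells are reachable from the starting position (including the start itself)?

Answer: Reachable cells: 32

Derivation:
BFS flood-fill from (x=0, y=3):
  Distance 0: (x=0, y=3)
  Distance 1: (x=0, y=2), (x=1, y=3), (x=0, y=4)
  Distance 2: (x=0, y=1), (x=1, y=2), (x=2, y=3), (x=1, y=4), (x=0, y=5)
  Distance 3: (x=0, y=0), (x=1, y=1), (x=2, y=2), (x=3, y=3), (x=2, y=4), (x=1, y=5), (x=0, y=6)
  Distance 4: (x=1, y=0), (x=2, y=1), (x=3, y=2), (x=3, y=4), (x=2, y=5), (x=1, y=6), (x=0, y=7)
  Distance 5: (x=2, y=0), (x=3, y=1), (x=3, y=5), (x=2, y=6), (x=1, y=7)
  Distance 6: (x=3, y=0), (x=3, y=6), (x=2, y=7)
  Distance 7: (x=3, y=7)
Total reachable: 32 (grid has 32 open cells total)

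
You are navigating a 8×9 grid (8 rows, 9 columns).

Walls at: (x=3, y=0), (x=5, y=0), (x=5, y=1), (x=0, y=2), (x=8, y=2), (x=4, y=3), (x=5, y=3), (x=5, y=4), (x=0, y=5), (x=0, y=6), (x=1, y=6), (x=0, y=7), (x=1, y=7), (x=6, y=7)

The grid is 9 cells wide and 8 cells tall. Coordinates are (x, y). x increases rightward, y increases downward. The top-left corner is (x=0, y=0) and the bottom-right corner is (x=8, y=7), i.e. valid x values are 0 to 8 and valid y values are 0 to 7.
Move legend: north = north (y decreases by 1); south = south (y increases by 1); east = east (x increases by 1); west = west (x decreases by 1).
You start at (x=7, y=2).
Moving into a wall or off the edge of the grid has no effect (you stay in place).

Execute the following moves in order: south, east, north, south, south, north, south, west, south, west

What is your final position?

Answer: Final position: (x=6, y=6)

Derivation:
Start: (x=7, y=2)
  south (south): (x=7, y=2) -> (x=7, y=3)
  east (east): (x=7, y=3) -> (x=8, y=3)
  north (north): blocked, stay at (x=8, y=3)
  south (south): (x=8, y=3) -> (x=8, y=4)
  south (south): (x=8, y=4) -> (x=8, y=5)
  north (north): (x=8, y=5) -> (x=8, y=4)
  south (south): (x=8, y=4) -> (x=8, y=5)
  west (west): (x=8, y=5) -> (x=7, y=5)
  south (south): (x=7, y=5) -> (x=7, y=6)
  west (west): (x=7, y=6) -> (x=6, y=6)
Final: (x=6, y=6)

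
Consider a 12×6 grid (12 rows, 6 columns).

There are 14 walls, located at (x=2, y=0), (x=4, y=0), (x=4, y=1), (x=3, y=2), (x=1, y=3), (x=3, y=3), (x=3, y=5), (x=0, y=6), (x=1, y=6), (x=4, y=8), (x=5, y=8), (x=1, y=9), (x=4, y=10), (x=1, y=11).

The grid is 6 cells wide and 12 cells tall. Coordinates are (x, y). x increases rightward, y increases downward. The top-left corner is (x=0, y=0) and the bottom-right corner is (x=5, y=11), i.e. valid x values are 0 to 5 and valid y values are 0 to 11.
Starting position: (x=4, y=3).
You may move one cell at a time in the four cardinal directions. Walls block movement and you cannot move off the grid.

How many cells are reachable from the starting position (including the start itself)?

BFS flood-fill from (x=4, y=3):
  Distance 0: (x=4, y=3)
  Distance 1: (x=4, y=2), (x=5, y=3), (x=4, y=4)
  Distance 2: (x=5, y=2), (x=3, y=4), (x=5, y=4), (x=4, y=5)
  Distance 3: (x=5, y=1), (x=2, y=4), (x=5, y=5), (x=4, y=6)
  Distance 4: (x=5, y=0), (x=2, y=3), (x=1, y=4), (x=2, y=5), (x=3, y=6), (x=5, y=6), (x=4, y=7)
  Distance 5: (x=2, y=2), (x=0, y=4), (x=1, y=5), (x=2, y=6), (x=3, y=7), (x=5, y=7)
  Distance 6: (x=2, y=1), (x=1, y=2), (x=0, y=3), (x=0, y=5), (x=2, y=7), (x=3, y=8)
  Distance 7: (x=1, y=1), (x=3, y=1), (x=0, y=2), (x=1, y=7), (x=2, y=8), (x=3, y=9)
  Distance 8: (x=1, y=0), (x=3, y=0), (x=0, y=1), (x=0, y=7), (x=1, y=8), (x=2, y=9), (x=4, y=9), (x=3, y=10)
  Distance 9: (x=0, y=0), (x=0, y=8), (x=5, y=9), (x=2, y=10), (x=3, y=11)
  Distance 10: (x=0, y=9), (x=1, y=10), (x=5, y=10), (x=2, y=11), (x=4, y=11)
  Distance 11: (x=0, y=10), (x=5, y=11)
  Distance 12: (x=0, y=11)
Total reachable: 58 (grid has 58 open cells total)

Answer: Reachable cells: 58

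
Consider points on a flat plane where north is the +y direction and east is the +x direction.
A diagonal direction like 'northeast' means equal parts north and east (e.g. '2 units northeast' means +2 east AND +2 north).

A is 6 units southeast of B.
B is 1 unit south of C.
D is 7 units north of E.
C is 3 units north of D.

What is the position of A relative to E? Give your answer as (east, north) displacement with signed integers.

Answer: A is at (east=6, north=3) relative to E.

Derivation:
Place E at the origin (east=0, north=0).
  D is 7 units north of E: delta (east=+0, north=+7); D at (east=0, north=7).
  C is 3 units north of D: delta (east=+0, north=+3); C at (east=0, north=10).
  B is 1 unit south of C: delta (east=+0, north=-1); B at (east=0, north=9).
  A is 6 units southeast of B: delta (east=+6, north=-6); A at (east=6, north=3).
Therefore A relative to E: (east=6, north=3).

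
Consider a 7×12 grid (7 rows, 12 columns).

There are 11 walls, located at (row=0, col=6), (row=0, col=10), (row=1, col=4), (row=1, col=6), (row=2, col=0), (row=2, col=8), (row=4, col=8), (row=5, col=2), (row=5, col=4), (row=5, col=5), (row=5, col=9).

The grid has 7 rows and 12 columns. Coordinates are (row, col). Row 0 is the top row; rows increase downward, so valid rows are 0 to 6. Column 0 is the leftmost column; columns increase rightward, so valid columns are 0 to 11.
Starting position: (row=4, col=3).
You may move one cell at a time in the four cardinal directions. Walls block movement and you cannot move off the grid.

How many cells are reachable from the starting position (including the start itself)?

BFS flood-fill from (row=4, col=3):
  Distance 0: (row=4, col=3)
  Distance 1: (row=3, col=3), (row=4, col=2), (row=4, col=4), (row=5, col=3)
  Distance 2: (row=2, col=3), (row=3, col=2), (row=3, col=4), (row=4, col=1), (row=4, col=5), (row=6, col=3)
  Distance 3: (row=1, col=3), (row=2, col=2), (row=2, col=4), (row=3, col=1), (row=3, col=5), (row=4, col=0), (row=4, col=6), (row=5, col=1), (row=6, col=2), (row=6, col=4)
  Distance 4: (row=0, col=3), (row=1, col=2), (row=2, col=1), (row=2, col=5), (row=3, col=0), (row=3, col=6), (row=4, col=7), (row=5, col=0), (row=5, col=6), (row=6, col=1), (row=6, col=5)
  Distance 5: (row=0, col=2), (row=0, col=4), (row=1, col=1), (row=1, col=5), (row=2, col=6), (row=3, col=7), (row=5, col=7), (row=6, col=0), (row=6, col=6)
  Distance 6: (row=0, col=1), (row=0, col=5), (row=1, col=0), (row=2, col=7), (row=3, col=8), (row=5, col=8), (row=6, col=7)
  Distance 7: (row=0, col=0), (row=1, col=7), (row=3, col=9), (row=6, col=8)
  Distance 8: (row=0, col=7), (row=1, col=8), (row=2, col=9), (row=3, col=10), (row=4, col=9), (row=6, col=9)
  Distance 9: (row=0, col=8), (row=1, col=9), (row=2, col=10), (row=3, col=11), (row=4, col=10), (row=6, col=10)
  Distance 10: (row=0, col=9), (row=1, col=10), (row=2, col=11), (row=4, col=11), (row=5, col=10), (row=6, col=11)
  Distance 11: (row=1, col=11), (row=5, col=11)
  Distance 12: (row=0, col=11)
Total reachable: 73 (grid has 73 open cells total)

Answer: Reachable cells: 73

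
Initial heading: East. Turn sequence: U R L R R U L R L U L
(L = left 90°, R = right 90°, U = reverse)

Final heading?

Start: East
  U (U-turn (180°)) -> West
  R (right (90° clockwise)) -> North
  L (left (90° counter-clockwise)) -> West
  R (right (90° clockwise)) -> North
  R (right (90° clockwise)) -> East
  U (U-turn (180°)) -> West
  L (left (90° counter-clockwise)) -> South
  R (right (90° clockwise)) -> West
  L (left (90° counter-clockwise)) -> South
  U (U-turn (180°)) -> North
  L (left (90° counter-clockwise)) -> West
Final: West

Answer: Final heading: West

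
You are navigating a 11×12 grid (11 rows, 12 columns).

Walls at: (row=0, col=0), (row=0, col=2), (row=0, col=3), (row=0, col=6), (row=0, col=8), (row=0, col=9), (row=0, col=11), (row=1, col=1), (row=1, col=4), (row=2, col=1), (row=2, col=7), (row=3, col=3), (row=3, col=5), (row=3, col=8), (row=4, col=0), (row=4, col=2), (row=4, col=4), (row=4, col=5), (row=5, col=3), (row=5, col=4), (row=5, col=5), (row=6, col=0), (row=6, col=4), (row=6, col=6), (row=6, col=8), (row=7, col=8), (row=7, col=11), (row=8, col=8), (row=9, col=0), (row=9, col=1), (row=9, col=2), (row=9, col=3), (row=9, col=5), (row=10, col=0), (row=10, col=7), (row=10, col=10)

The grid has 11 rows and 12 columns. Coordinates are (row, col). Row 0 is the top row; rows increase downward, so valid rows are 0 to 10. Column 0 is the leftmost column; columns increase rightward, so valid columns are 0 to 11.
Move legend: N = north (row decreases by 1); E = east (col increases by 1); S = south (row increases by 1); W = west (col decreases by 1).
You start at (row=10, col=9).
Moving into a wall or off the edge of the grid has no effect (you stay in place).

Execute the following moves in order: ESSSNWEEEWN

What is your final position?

Answer: Final position: (row=8, col=10)

Derivation:
Start: (row=10, col=9)
  E (east): blocked, stay at (row=10, col=9)
  [×3]S (south): blocked, stay at (row=10, col=9)
  N (north): (row=10, col=9) -> (row=9, col=9)
  W (west): (row=9, col=9) -> (row=9, col=8)
  E (east): (row=9, col=8) -> (row=9, col=9)
  E (east): (row=9, col=9) -> (row=9, col=10)
  E (east): (row=9, col=10) -> (row=9, col=11)
  W (west): (row=9, col=11) -> (row=9, col=10)
  N (north): (row=9, col=10) -> (row=8, col=10)
Final: (row=8, col=10)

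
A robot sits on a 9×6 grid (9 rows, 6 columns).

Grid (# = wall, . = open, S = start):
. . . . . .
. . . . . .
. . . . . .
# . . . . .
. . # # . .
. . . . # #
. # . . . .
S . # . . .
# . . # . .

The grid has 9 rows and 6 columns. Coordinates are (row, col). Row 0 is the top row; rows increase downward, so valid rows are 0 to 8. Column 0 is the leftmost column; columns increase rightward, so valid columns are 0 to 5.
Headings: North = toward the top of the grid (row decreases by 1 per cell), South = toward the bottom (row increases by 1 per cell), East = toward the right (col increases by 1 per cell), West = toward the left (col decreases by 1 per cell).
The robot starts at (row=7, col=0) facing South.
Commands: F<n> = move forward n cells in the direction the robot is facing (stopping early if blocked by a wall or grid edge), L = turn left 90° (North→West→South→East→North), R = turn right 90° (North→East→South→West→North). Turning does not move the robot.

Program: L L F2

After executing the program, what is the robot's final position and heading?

Answer: Final position: (row=5, col=0), facing North

Derivation:
Start: (row=7, col=0), facing South
  L: turn left, now facing East
  L: turn left, now facing North
  F2: move forward 2, now at (row=5, col=0)
Final: (row=5, col=0), facing North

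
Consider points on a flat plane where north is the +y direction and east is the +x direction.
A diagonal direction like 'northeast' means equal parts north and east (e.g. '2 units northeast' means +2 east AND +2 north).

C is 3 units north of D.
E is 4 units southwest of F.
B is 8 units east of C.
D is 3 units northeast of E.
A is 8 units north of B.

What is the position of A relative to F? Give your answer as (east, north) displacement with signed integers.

Place F at the origin (east=0, north=0).
  E is 4 units southwest of F: delta (east=-4, north=-4); E at (east=-4, north=-4).
  D is 3 units northeast of E: delta (east=+3, north=+3); D at (east=-1, north=-1).
  C is 3 units north of D: delta (east=+0, north=+3); C at (east=-1, north=2).
  B is 8 units east of C: delta (east=+8, north=+0); B at (east=7, north=2).
  A is 8 units north of B: delta (east=+0, north=+8); A at (east=7, north=10).
Therefore A relative to F: (east=7, north=10).

Answer: A is at (east=7, north=10) relative to F.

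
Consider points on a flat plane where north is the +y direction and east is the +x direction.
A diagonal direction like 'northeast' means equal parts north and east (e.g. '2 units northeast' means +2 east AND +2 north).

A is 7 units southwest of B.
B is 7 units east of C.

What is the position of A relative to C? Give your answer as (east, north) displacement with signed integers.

Place C at the origin (east=0, north=0).
  B is 7 units east of C: delta (east=+7, north=+0); B at (east=7, north=0).
  A is 7 units southwest of B: delta (east=-7, north=-7); A at (east=0, north=-7).
Therefore A relative to C: (east=0, north=-7).

Answer: A is at (east=0, north=-7) relative to C.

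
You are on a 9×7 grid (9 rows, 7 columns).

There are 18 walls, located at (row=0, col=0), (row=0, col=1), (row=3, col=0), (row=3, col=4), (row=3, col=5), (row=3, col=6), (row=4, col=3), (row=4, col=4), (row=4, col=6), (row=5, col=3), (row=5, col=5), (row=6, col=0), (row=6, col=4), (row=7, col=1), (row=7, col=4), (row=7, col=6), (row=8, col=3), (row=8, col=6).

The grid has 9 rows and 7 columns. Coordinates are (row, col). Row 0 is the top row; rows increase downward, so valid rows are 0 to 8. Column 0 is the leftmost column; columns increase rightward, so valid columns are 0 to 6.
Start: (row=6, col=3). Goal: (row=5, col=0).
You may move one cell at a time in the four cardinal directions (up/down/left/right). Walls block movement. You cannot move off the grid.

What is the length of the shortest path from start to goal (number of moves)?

Answer: Shortest path length: 4

Derivation:
BFS from (row=6, col=3) until reaching (row=5, col=0):
  Distance 0: (row=6, col=3)
  Distance 1: (row=6, col=2), (row=7, col=3)
  Distance 2: (row=5, col=2), (row=6, col=1), (row=7, col=2)
  Distance 3: (row=4, col=2), (row=5, col=1), (row=8, col=2)
  Distance 4: (row=3, col=2), (row=4, col=1), (row=5, col=0), (row=8, col=1)  <- goal reached here
One shortest path (4 moves): (row=6, col=3) -> (row=6, col=2) -> (row=6, col=1) -> (row=5, col=1) -> (row=5, col=0)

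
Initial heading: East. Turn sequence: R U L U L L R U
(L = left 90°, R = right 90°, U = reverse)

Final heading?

Start: East
  R (right (90° clockwise)) -> South
  U (U-turn (180°)) -> North
  L (left (90° counter-clockwise)) -> West
  U (U-turn (180°)) -> East
  L (left (90° counter-clockwise)) -> North
  L (left (90° counter-clockwise)) -> West
  R (right (90° clockwise)) -> North
  U (U-turn (180°)) -> South
Final: South

Answer: Final heading: South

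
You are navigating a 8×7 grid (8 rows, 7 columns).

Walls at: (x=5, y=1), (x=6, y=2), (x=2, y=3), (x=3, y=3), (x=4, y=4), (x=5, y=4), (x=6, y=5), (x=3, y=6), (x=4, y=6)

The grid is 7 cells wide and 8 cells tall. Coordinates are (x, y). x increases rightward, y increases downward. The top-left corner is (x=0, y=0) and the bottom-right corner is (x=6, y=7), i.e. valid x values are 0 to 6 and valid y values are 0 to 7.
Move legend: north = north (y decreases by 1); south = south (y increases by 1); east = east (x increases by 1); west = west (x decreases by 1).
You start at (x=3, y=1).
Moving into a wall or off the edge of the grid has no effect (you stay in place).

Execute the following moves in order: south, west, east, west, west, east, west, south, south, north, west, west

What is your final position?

Start: (x=3, y=1)
  south (south): (x=3, y=1) -> (x=3, y=2)
  west (west): (x=3, y=2) -> (x=2, y=2)
  east (east): (x=2, y=2) -> (x=3, y=2)
  west (west): (x=3, y=2) -> (x=2, y=2)
  west (west): (x=2, y=2) -> (x=1, y=2)
  east (east): (x=1, y=2) -> (x=2, y=2)
  west (west): (x=2, y=2) -> (x=1, y=2)
  south (south): (x=1, y=2) -> (x=1, y=3)
  south (south): (x=1, y=3) -> (x=1, y=4)
  north (north): (x=1, y=4) -> (x=1, y=3)
  west (west): (x=1, y=3) -> (x=0, y=3)
  west (west): blocked, stay at (x=0, y=3)
Final: (x=0, y=3)

Answer: Final position: (x=0, y=3)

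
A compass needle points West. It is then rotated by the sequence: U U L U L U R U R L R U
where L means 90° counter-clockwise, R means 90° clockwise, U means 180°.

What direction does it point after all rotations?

Start: West
  U (U-turn (180°)) -> East
  U (U-turn (180°)) -> West
  L (left (90° counter-clockwise)) -> South
  U (U-turn (180°)) -> North
  L (left (90° counter-clockwise)) -> West
  U (U-turn (180°)) -> East
  R (right (90° clockwise)) -> South
  U (U-turn (180°)) -> North
  R (right (90° clockwise)) -> East
  L (left (90° counter-clockwise)) -> North
  R (right (90° clockwise)) -> East
  U (U-turn (180°)) -> West
Final: West

Answer: Final heading: West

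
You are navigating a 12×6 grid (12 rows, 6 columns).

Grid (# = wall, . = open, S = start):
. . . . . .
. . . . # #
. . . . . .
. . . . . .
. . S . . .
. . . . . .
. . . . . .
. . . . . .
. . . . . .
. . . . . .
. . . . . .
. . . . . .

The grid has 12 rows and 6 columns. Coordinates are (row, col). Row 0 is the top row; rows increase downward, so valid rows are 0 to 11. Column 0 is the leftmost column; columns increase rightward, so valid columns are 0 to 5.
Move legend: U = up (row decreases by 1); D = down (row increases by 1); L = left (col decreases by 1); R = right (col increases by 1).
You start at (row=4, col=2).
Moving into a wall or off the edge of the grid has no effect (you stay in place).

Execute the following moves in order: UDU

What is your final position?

Start: (row=4, col=2)
  U (up): (row=4, col=2) -> (row=3, col=2)
  D (down): (row=3, col=2) -> (row=4, col=2)
  U (up): (row=4, col=2) -> (row=3, col=2)
Final: (row=3, col=2)

Answer: Final position: (row=3, col=2)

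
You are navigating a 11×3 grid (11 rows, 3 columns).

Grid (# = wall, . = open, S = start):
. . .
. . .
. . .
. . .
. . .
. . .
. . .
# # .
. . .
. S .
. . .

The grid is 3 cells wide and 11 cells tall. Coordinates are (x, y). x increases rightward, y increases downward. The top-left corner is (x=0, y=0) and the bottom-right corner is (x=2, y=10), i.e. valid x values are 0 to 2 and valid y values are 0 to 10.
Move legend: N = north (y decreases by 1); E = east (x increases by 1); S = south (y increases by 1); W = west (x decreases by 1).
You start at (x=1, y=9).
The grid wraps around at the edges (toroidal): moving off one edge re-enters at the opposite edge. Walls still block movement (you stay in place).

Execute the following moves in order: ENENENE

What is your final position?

Answer: Final position: (x=2, y=8)

Derivation:
Start: (x=1, y=9)
  E (east): (x=1, y=9) -> (x=2, y=9)
  N (north): (x=2, y=9) -> (x=2, y=8)
  E (east): (x=2, y=8) -> (x=0, y=8)
  N (north): blocked, stay at (x=0, y=8)
  E (east): (x=0, y=8) -> (x=1, y=8)
  N (north): blocked, stay at (x=1, y=8)
  E (east): (x=1, y=8) -> (x=2, y=8)
Final: (x=2, y=8)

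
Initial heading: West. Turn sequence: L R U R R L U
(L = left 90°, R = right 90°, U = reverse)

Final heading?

Answer: Final heading: North

Derivation:
Start: West
  L (left (90° counter-clockwise)) -> South
  R (right (90° clockwise)) -> West
  U (U-turn (180°)) -> East
  R (right (90° clockwise)) -> South
  R (right (90° clockwise)) -> West
  L (left (90° counter-clockwise)) -> South
  U (U-turn (180°)) -> North
Final: North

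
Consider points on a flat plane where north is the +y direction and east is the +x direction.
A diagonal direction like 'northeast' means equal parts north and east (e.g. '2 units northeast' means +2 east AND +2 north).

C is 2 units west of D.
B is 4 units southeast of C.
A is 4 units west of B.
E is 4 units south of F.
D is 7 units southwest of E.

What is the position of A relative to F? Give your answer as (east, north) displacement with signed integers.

Answer: A is at (east=-9, north=-15) relative to F.

Derivation:
Place F at the origin (east=0, north=0).
  E is 4 units south of F: delta (east=+0, north=-4); E at (east=0, north=-4).
  D is 7 units southwest of E: delta (east=-7, north=-7); D at (east=-7, north=-11).
  C is 2 units west of D: delta (east=-2, north=+0); C at (east=-9, north=-11).
  B is 4 units southeast of C: delta (east=+4, north=-4); B at (east=-5, north=-15).
  A is 4 units west of B: delta (east=-4, north=+0); A at (east=-9, north=-15).
Therefore A relative to F: (east=-9, north=-15).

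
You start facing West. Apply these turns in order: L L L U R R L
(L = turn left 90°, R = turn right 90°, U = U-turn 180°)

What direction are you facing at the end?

Answer: Final heading: West

Derivation:
Start: West
  L (left (90° counter-clockwise)) -> South
  L (left (90° counter-clockwise)) -> East
  L (left (90° counter-clockwise)) -> North
  U (U-turn (180°)) -> South
  R (right (90° clockwise)) -> West
  R (right (90° clockwise)) -> North
  L (left (90° counter-clockwise)) -> West
Final: West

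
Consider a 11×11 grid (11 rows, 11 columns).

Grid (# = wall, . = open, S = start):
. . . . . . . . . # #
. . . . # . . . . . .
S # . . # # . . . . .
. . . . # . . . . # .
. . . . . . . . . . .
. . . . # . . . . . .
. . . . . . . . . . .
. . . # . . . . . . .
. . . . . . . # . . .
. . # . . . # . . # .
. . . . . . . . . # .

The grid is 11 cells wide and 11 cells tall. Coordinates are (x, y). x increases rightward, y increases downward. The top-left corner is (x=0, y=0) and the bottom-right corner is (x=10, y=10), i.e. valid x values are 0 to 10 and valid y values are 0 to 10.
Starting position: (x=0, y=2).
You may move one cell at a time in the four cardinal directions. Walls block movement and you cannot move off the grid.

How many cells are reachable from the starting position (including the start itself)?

BFS flood-fill from (x=0, y=2):
  Distance 0: (x=0, y=2)
  Distance 1: (x=0, y=1), (x=0, y=3)
  Distance 2: (x=0, y=0), (x=1, y=1), (x=1, y=3), (x=0, y=4)
  Distance 3: (x=1, y=0), (x=2, y=1), (x=2, y=3), (x=1, y=4), (x=0, y=5)
  Distance 4: (x=2, y=0), (x=3, y=1), (x=2, y=2), (x=3, y=3), (x=2, y=4), (x=1, y=5), (x=0, y=6)
  Distance 5: (x=3, y=0), (x=3, y=2), (x=3, y=4), (x=2, y=5), (x=1, y=6), (x=0, y=7)
  Distance 6: (x=4, y=0), (x=4, y=4), (x=3, y=5), (x=2, y=6), (x=1, y=7), (x=0, y=8)
  Distance 7: (x=5, y=0), (x=5, y=4), (x=3, y=6), (x=2, y=7), (x=1, y=8), (x=0, y=9)
  Distance 8: (x=6, y=0), (x=5, y=1), (x=5, y=3), (x=6, y=4), (x=5, y=5), (x=4, y=6), (x=2, y=8), (x=1, y=9), (x=0, y=10)
  Distance 9: (x=7, y=0), (x=6, y=1), (x=6, y=3), (x=7, y=4), (x=6, y=5), (x=5, y=6), (x=4, y=7), (x=3, y=8), (x=1, y=10)
  Distance 10: (x=8, y=0), (x=7, y=1), (x=6, y=2), (x=7, y=3), (x=8, y=4), (x=7, y=5), (x=6, y=6), (x=5, y=7), (x=4, y=8), (x=3, y=9), (x=2, y=10)
  Distance 11: (x=8, y=1), (x=7, y=2), (x=8, y=3), (x=9, y=4), (x=8, y=5), (x=7, y=6), (x=6, y=7), (x=5, y=8), (x=4, y=9), (x=3, y=10)
  Distance 12: (x=9, y=1), (x=8, y=2), (x=10, y=4), (x=9, y=5), (x=8, y=6), (x=7, y=7), (x=6, y=8), (x=5, y=9), (x=4, y=10)
  Distance 13: (x=10, y=1), (x=9, y=2), (x=10, y=3), (x=10, y=5), (x=9, y=6), (x=8, y=7), (x=5, y=10)
  Distance 14: (x=10, y=2), (x=10, y=6), (x=9, y=7), (x=8, y=8), (x=6, y=10)
  Distance 15: (x=10, y=7), (x=9, y=8), (x=8, y=9), (x=7, y=10)
  Distance 16: (x=10, y=8), (x=7, y=9), (x=8, y=10)
  Distance 17: (x=10, y=9)
  Distance 18: (x=10, y=10)
Total reachable: 106 (grid has 106 open cells total)

Answer: Reachable cells: 106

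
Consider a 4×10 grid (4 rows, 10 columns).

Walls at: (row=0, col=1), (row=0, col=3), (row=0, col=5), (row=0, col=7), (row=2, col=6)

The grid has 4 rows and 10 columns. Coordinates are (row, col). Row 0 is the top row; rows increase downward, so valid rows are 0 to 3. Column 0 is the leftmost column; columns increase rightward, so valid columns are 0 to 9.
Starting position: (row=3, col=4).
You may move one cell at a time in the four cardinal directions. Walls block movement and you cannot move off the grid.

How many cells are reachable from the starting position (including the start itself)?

BFS flood-fill from (row=3, col=4):
  Distance 0: (row=3, col=4)
  Distance 1: (row=2, col=4), (row=3, col=3), (row=3, col=5)
  Distance 2: (row=1, col=4), (row=2, col=3), (row=2, col=5), (row=3, col=2), (row=3, col=6)
  Distance 3: (row=0, col=4), (row=1, col=3), (row=1, col=5), (row=2, col=2), (row=3, col=1), (row=3, col=7)
  Distance 4: (row=1, col=2), (row=1, col=6), (row=2, col=1), (row=2, col=7), (row=3, col=0), (row=3, col=8)
  Distance 5: (row=0, col=2), (row=0, col=6), (row=1, col=1), (row=1, col=7), (row=2, col=0), (row=2, col=8), (row=3, col=9)
  Distance 6: (row=1, col=0), (row=1, col=8), (row=2, col=9)
  Distance 7: (row=0, col=0), (row=0, col=8), (row=1, col=9)
  Distance 8: (row=0, col=9)
Total reachable: 35 (grid has 35 open cells total)

Answer: Reachable cells: 35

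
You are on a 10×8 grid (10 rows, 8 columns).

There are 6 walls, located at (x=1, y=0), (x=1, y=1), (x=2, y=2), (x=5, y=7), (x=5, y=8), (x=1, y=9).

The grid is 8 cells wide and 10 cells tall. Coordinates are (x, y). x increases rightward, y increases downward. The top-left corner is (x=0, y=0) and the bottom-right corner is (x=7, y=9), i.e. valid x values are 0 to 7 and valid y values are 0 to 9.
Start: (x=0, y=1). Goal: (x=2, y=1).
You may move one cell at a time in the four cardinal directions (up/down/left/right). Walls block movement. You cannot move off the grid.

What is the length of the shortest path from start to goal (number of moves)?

Answer: Shortest path length: 8

Derivation:
BFS from (x=0, y=1) until reaching (x=2, y=1):
  Distance 0: (x=0, y=1)
  Distance 1: (x=0, y=0), (x=0, y=2)
  Distance 2: (x=1, y=2), (x=0, y=3)
  Distance 3: (x=1, y=3), (x=0, y=4)
  Distance 4: (x=2, y=3), (x=1, y=4), (x=0, y=5)
  Distance 5: (x=3, y=3), (x=2, y=4), (x=1, y=5), (x=0, y=6)
  Distance 6: (x=3, y=2), (x=4, y=3), (x=3, y=4), (x=2, y=5), (x=1, y=6), (x=0, y=7)
  Distance 7: (x=3, y=1), (x=4, y=2), (x=5, y=3), (x=4, y=4), (x=3, y=5), (x=2, y=6), (x=1, y=7), (x=0, y=8)
  Distance 8: (x=3, y=0), (x=2, y=1), (x=4, y=1), (x=5, y=2), (x=6, y=3), (x=5, y=4), (x=4, y=5), (x=3, y=6), (x=2, y=7), (x=1, y=8), (x=0, y=9)  <- goal reached here
One shortest path (8 moves): (x=0, y=1) -> (x=0, y=2) -> (x=1, y=2) -> (x=1, y=3) -> (x=2, y=3) -> (x=3, y=3) -> (x=3, y=2) -> (x=3, y=1) -> (x=2, y=1)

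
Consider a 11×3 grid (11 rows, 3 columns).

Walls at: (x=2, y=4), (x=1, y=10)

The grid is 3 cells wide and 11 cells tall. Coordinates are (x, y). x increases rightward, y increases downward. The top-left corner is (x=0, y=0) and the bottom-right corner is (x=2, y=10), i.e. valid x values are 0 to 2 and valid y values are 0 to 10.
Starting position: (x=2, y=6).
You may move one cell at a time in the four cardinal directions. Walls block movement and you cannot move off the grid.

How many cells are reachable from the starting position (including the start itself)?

Answer: Reachable cells: 31

Derivation:
BFS flood-fill from (x=2, y=6):
  Distance 0: (x=2, y=6)
  Distance 1: (x=2, y=5), (x=1, y=6), (x=2, y=7)
  Distance 2: (x=1, y=5), (x=0, y=6), (x=1, y=7), (x=2, y=8)
  Distance 3: (x=1, y=4), (x=0, y=5), (x=0, y=7), (x=1, y=8), (x=2, y=9)
  Distance 4: (x=1, y=3), (x=0, y=4), (x=0, y=8), (x=1, y=9), (x=2, y=10)
  Distance 5: (x=1, y=2), (x=0, y=3), (x=2, y=3), (x=0, y=9)
  Distance 6: (x=1, y=1), (x=0, y=2), (x=2, y=2), (x=0, y=10)
  Distance 7: (x=1, y=0), (x=0, y=1), (x=2, y=1)
  Distance 8: (x=0, y=0), (x=2, y=0)
Total reachable: 31 (grid has 31 open cells total)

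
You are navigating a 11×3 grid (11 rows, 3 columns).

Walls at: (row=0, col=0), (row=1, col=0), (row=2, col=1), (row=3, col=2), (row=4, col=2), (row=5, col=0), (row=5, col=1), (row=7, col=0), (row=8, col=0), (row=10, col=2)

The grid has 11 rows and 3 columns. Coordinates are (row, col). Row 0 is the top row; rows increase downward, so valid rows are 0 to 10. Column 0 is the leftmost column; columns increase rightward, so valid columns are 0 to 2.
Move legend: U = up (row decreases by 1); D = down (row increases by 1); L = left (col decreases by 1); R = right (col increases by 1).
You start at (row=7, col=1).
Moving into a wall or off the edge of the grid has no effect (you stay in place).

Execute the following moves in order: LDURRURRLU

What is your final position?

Answer: Final position: (row=6, col=1)

Derivation:
Start: (row=7, col=1)
  L (left): blocked, stay at (row=7, col=1)
  D (down): (row=7, col=1) -> (row=8, col=1)
  U (up): (row=8, col=1) -> (row=7, col=1)
  R (right): (row=7, col=1) -> (row=7, col=2)
  R (right): blocked, stay at (row=7, col=2)
  U (up): (row=7, col=2) -> (row=6, col=2)
  R (right): blocked, stay at (row=6, col=2)
  R (right): blocked, stay at (row=6, col=2)
  L (left): (row=6, col=2) -> (row=6, col=1)
  U (up): blocked, stay at (row=6, col=1)
Final: (row=6, col=1)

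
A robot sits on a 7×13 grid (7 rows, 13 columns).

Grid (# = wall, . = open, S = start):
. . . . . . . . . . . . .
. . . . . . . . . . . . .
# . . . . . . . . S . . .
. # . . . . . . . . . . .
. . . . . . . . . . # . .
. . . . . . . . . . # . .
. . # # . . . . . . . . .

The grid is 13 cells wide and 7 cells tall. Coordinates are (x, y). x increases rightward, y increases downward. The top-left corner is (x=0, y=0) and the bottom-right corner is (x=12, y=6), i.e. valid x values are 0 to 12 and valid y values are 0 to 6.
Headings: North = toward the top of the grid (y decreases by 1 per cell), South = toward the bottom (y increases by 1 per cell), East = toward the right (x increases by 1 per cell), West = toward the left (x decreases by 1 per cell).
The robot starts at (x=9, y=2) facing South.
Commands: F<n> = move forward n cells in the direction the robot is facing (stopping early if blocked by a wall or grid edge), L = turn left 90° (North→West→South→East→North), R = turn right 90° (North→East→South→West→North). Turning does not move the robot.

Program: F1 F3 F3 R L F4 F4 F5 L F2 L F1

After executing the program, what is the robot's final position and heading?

Start: (x=9, y=2), facing South
  F1: move forward 1, now at (x=9, y=3)
  F3: move forward 3, now at (x=9, y=6)
  F3: move forward 0/3 (blocked), now at (x=9, y=6)
  R: turn right, now facing West
  L: turn left, now facing South
  F4: move forward 0/4 (blocked), now at (x=9, y=6)
  F4: move forward 0/4 (blocked), now at (x=9, y=6)
  F5: move forward 0/5 (blocked), now at (x=9, y=6)
  L: turn left, now facing East
  F2: move forward 2, now at (x=11, y=6)
  L: turn left, now facing North
  F1: move forward 1, now at (x=11, y=5)
Final: (x=11, y=5), facing North

Answer: Final position: (x=11, y=5), facing North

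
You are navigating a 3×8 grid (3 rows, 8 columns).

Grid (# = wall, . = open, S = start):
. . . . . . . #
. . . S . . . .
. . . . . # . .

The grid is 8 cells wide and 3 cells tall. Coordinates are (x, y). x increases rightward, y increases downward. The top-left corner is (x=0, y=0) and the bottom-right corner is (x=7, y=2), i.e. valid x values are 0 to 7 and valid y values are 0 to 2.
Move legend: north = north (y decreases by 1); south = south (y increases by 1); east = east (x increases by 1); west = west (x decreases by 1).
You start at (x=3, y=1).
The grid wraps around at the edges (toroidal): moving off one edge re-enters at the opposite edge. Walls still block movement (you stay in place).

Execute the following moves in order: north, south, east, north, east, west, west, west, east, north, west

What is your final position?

Answer: Final position: (x=2, y=2)

Derivation:
Start: (x=3, y=1)
  north (north): (x=3, y=1) -> (x=3, y=0)
  south (south): (x=3, y=0) -> (x=3, y=1)
  east (east): (x=3, y=1) -> (x=4, y=1)
  north (north): (x=4, y=1) -> (x=4, y=0)
  east (east): (x=4, y=0) -> (x=5, y=0)
  west (west): (x=5, y=0) -> (x=4, y=0)
  west (west): (x=4, y=0) -> (x=3, y=0)
  west (west): (x=3, y=0) -> (x=2, y=0)
  east (east): (x=2, y=0) -> (x=3, y=0)
  north (north): (x=3, y=0) -> (x=3, y=2)
  west (west): (x=3, y=2) -> (x=2, y=2)
Final: (x=2, y=2)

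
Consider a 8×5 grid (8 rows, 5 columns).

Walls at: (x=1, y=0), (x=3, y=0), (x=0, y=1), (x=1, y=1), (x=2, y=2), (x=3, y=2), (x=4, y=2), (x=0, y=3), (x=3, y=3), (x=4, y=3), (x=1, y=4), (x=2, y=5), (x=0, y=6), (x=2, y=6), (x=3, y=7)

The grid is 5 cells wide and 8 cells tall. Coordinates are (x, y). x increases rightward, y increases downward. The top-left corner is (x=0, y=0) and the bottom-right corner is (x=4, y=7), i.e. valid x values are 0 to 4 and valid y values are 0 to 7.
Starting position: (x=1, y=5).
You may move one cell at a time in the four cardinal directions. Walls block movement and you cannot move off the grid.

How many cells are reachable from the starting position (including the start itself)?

BFS flood-fill from (x=1, y=5):
  Distance 0: (x=1, y=5)
  Distance 1: (x=0, y=5), (x=1, y=6)
  Distance 2: (x=0, y=4), (x=1, y=7)
  Distance 3: (x=0, y=7), (x=2, y=7)
Total reachable: 7 (grid has 25 open cells total)

Answer: Reachable cells: 7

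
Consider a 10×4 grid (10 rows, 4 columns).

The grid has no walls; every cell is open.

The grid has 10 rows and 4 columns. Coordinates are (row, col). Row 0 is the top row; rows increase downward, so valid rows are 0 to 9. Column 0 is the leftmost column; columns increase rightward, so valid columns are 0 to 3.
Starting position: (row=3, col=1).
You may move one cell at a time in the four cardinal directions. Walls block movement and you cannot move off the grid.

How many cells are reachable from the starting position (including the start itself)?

Answer: Reachable cells: 40

Derivation:
BFS flood-fill from (row=3, col=1):
  Distance 0: (row=3, col=1)
  Distance 1: (row=2, col=1), (row=3, col=0), (row=3, col=2), (row=4, col=1)
  Distance 2: (row=1, col=1), (row=2, col=0), (row=2, col=2), (row=3, col=3), (row=4, col=0), (row=4, col=2), (row=5, col=1)
  Distance 3: (row=0, col=1), (row=1, col=0), (row=1, col=2), (row=2, col=3), (row=4, col=3), (row=5, col=0), (row=5, col=2), (row=6, col=1)
  Distance 4: (row=0, col=0), (row=0, col=2), (row=1, col=3), (row=5, col=3), (row=6, col=0), (row=6, col=2), (row=7, col=1)
  Distance 5: (row=0, col=3), (row=6, col=3), (row=7, col=0), (row=7, col=2), (row=8, col=1)
  Distance 6: (row=7, col=3), (row=8, col=0), (row=8, col=2), (row=9, col=1)
  Distance 7: (row=8, col=3), (row=9, col=0), (row=9, col=2)
  Distance 8: (row=9, col=3)
Total reachable: 40 (grid has 40 open cells total)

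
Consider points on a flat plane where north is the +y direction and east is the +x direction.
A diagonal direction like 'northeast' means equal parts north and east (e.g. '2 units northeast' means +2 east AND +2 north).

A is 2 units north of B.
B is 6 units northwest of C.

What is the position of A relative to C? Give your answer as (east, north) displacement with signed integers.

Place C at the origin (east=0, north=0).
  B is 6 units northwest of C: delta (east=-6, north=+6); B at (east=-6, north=6).
  A is 2 units north of B: delta (east=+0, north=+2); A at (east=-6, north=8).
Therefore A relative to C: (east=-6, north=8).

Answer: A is at (east=-6, north=8) relative to C.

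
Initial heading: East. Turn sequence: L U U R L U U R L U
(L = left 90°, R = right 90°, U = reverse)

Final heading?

Answer: Final heading: South

Derivation:
Start: East
  L (left (90° counter-clockwise)) -> North
  U (U-turn (180°)) -> South
  U (U-turn (180°)) -> North
  R (right (90° clockwise)) -> East
  L (left (90° counter-clockwise)) -> North
  U (U-turn (180°)) -> South
  U (U-turn (180°)) -> North
  R (right (90° clockwise)) -> East
  L (left (90° counter-clockwise)) -> North
  U (U-turn (180°)) -> South
Final: South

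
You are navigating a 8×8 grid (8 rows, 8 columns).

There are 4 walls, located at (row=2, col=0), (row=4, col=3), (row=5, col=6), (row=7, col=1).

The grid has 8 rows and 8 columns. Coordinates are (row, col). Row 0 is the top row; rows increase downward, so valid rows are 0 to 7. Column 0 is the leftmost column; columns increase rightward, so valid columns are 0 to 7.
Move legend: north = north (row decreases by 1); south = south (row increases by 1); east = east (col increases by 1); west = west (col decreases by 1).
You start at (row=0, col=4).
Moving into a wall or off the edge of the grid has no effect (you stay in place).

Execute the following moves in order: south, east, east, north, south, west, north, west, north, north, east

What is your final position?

Answer: Final position: (row=0, col=5)

Derivation:
Start: (row=0, col=4)
  south (south): (row=0, col=4) -> (row=1, col=4)
  east (east): (row=1, col=4) -> (row=1, col=5)
  east (east): (row=1, col=5) -> (row=1, col=6)
  north (north): (row=1, col=6) -> (row=0, col=6)
  south (south): (row=0, col=6) -> (row=1, col=6)
  west (west): (row=1, col=6) -> (row=1, col=5)
  north (north): (row=1, col=5) -> (row=0, col=5)
  west (west): (row=0, col=5) -> (row=0, col=4)
  north (north): blocked, stay at (row=0, col=4)
  north (north): blocked, stay at (row=0, col=4)
  east (east): (row=0, col=4) -> (row=0, col=5)
Final: (row=0, col=5)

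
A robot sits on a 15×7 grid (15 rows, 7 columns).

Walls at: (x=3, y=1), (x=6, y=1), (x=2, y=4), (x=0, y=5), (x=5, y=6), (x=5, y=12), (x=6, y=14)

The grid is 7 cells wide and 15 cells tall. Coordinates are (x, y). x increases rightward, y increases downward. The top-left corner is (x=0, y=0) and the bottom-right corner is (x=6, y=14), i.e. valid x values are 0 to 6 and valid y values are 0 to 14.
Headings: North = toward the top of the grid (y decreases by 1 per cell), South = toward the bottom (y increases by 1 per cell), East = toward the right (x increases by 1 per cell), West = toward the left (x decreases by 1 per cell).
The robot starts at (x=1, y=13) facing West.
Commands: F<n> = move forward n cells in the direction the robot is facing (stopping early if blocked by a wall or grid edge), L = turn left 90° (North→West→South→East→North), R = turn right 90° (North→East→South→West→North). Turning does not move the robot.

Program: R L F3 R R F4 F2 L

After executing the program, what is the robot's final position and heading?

Answer: Final position: (x=6, y=13), facing North

Derivation:
Start: (x=1, y=13), facing West
  R: turn right, now facing North
  L: turn left, now facing West
  F3: move forward 1/3 (blocked), now at (x=0, y=13)
  R: turn right, now facing North
  R: turn right, now facing East
  F4: move forward 4, now at (x=4, y=13)
  F2: move forward 2, now at (x=6, y=13)
  L: turn left, now facing North
Final: (x=6, y=13), facing North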